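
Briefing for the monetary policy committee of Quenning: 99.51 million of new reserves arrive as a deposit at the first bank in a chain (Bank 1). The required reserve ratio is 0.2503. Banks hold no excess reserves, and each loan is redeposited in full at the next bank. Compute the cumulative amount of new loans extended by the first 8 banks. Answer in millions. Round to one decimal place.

268.3 million

Bank i lends (1 − rr)^i of the original deposit: Bank 1 lends 99.51·0.7497 ≈ 74.6026, Bank 2 lends 99.51·0.7497² ≈ 55.9296, and so on.
Summing a geometric series: total = 99.51·[0.7497·(1 − 0.7497^8) / (1 − 0.7497)] ≈ 268.3093 million.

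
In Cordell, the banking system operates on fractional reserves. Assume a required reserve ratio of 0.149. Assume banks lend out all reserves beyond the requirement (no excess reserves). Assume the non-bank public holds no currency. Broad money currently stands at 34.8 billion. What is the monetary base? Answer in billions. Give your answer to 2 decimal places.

5.19 billion

With no currency drain and no excess reserves, the money multiplier is m = 1/rr = 1/0.149 ≈ 6.71141.
The monetary base is MB = M / m = 34.8 / 6.71141 ≈ 5.1852 billion.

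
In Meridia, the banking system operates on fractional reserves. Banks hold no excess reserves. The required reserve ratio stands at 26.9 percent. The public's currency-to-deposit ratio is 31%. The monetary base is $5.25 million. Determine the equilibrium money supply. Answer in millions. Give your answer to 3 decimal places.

The money multiplier is m = (1 + c) / (rr + c) = (1 + 0.31) / (0.269 + 0.31) ≈ 2.26252.
So M = m × MB = 2.26252 × 5.25 ≈ 11.8782 million.

$11.878 million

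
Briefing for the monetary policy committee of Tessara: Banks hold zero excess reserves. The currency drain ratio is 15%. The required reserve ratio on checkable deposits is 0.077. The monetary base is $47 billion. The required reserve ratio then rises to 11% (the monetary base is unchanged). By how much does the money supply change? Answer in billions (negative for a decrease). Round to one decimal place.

Initially m₁ = (1 + 0.15) / (0.077 + 0.15) ≈ 5.0661, so M₁ = 5.0661 × 47 = 238.1067 billion.
After the change m₂ = (1 + 0.15) / (0.11 + 0.15) ≈ 4.4231, so M₂ = 4.4231 × 47 = 207.8857 billion.
ΔM = M₂ − M₁ = 207.8857 − 238.1067 = -30.221 billion.

-30.2 billion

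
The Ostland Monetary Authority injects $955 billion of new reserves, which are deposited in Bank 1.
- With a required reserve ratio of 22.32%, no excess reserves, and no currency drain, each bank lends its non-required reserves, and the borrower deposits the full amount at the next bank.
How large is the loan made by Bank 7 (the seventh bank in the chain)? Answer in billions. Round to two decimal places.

Each bank lends a fraction (1 − rr) = 0.7768 of the deposit it receives, so Bank 7 receives 955·0.7768^6 and lends 955·0.7768^7 ≈ 162.9926 billion.

$162.99 billion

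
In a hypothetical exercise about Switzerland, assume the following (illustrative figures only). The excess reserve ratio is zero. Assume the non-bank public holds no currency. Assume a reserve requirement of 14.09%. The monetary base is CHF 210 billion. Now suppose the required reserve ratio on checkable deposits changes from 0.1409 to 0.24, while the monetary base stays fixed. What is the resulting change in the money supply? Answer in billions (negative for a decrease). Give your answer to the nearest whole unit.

-615 billion

Initially m₁ = 1 / (0.1409) ≈ 7.0972, so M₁ = 7.0972 × 210 = 1490.412 billion.
After the change m₂ = 1 / (0.24) ≈ 4.1667, so M₂ = 4.1667 × 210 = 875.007 billion.
ΔM = M₂ − M₁ = 875.007 − 1490.412 = -615.405 billion.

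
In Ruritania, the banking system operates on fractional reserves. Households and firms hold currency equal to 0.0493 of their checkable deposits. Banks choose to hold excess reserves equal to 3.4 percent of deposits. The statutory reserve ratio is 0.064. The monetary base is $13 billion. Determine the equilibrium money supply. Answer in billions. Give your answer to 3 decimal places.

$92.606 billion

The money multiplier is m = (1 + c) / (rr + e + c) = (1 + 0.0493) / (0.064 + 0.034 + 0.0493) ≈ 7.123557.
So M = m × MB = 7.123557 × 13 ≈ 92.6062 billion.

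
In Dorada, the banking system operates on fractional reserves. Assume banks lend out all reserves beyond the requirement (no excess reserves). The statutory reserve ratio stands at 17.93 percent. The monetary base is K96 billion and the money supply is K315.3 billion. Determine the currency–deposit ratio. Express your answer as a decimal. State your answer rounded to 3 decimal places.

0.180

Using m = M/MB = 315.3/96 = 3.284375. From m = (1 + c)/(c + rr + e), rearranging gives 1 + c = m·(c + rr + e), so c·(1 − m) = m·(rr + e) − 1.
Hence c = [m·(rr + e) − 1]/(1 − m) = [3.284375 × (0.1793 + 0) − 1] / (1 − 3.284375) ≈ 0.179967.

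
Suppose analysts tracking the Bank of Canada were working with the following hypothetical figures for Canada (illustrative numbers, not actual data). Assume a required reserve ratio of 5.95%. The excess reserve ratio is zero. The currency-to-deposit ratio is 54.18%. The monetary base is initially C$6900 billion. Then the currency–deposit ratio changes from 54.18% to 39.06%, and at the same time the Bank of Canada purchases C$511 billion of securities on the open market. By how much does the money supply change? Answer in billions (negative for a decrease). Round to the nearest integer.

C$5204 billion

Before: m₁ = (1 + 0.5418) / (0.0595 + 0.5418) ≈ 2.56411, MB₁ = 6900, so M₁ = 2.56411 × 6900 = 17692.359 billion.
After: m₂ = (1 + 0.3906) / (0.0595 + 0.3906) ≈ 3.08954, MB₂ = 6900 + 511 = 7411, so M₂ = 3.08954 × 7411 ≈ 22896.5809 billion.
ΔM = M₂ − M₁ = 22896.5809 − 17692.359 = 5204.2219 billion.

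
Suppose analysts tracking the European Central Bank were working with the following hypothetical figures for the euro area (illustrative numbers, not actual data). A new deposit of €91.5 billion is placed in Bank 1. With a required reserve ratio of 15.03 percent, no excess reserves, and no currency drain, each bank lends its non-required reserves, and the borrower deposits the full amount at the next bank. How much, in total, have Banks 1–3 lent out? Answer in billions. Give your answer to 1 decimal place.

Bank i lends (1 − rr)^i of the original deposit: Bank 1 lends 91.5·0.8497 ≈ 77.7476, Bank 2 lends 91.5·0.8497² ≈ 66.0621, and so on.
Summing a geometric series: total = 91.5·[0.8497·(1 − 0.8497^3) / (1 − 0.8497)] ≈ 199.9426 billion.

€199.9 billion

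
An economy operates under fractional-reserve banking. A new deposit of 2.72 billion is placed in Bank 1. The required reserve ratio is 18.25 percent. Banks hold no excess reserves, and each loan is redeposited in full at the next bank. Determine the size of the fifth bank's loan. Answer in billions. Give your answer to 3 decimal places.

0.993 billion

Each bank lends a fraction (1 − rr) = 0.8175 of the deposit it receives, so Bank 5 receives 2.72·0.8175^4 and lends 2.72·0.8175^5 ≈ 0.9931 billion.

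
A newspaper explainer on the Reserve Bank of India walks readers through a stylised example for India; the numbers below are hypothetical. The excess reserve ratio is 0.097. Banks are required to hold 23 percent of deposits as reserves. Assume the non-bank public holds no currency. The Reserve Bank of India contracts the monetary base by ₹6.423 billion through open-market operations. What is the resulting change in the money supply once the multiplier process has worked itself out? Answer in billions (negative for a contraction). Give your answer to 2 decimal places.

-19.64 billion

The money multiplier is m = 1 / (rr + e) = 1 / (0.23 + 0.097) ≈ 3.0581.
The sale removes 6.423 billion of base, so ΔM = m × ΔMB = 3.0581 × (−6.423) ≈ -19.6422 billion.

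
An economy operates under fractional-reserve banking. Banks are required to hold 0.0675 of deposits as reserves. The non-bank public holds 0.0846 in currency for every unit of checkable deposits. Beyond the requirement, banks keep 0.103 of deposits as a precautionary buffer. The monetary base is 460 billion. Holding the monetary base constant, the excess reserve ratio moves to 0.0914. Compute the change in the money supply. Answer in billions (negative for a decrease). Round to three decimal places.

93.170 billion

Initially m₁ = (1 + 0.0846) / (0.0675 + 0.103 + 0.0846) ≈ 4.2516660, so M₁ = 4.2516660 × 460 ≈ 1955.7664 billion.
After the change m₂ = (1 + 0.0846) / (0.0675 + 0.0914 + 0.0846) ≈ 4.4542094, so M₂ = 4.4542094 × 460 ≈ 2048.9363 billion.
ΔM = M₂ − M₁ = 2048.9363 − 1955.7664 = 93.1699 billion.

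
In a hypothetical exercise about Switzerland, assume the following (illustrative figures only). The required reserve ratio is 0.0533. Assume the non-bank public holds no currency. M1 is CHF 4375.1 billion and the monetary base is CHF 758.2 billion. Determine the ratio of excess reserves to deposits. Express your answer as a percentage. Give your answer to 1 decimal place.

12.0%

Using m = M/MB = 4375.1/758.2 ≈ 5.770377. Since m = (1 + c)/(c + rr + e), the denominator satisfies c + rr + e = (1 + c)/m = (1 + 0) / 5.770377 ≈ 0.173299.
With c = 0 and rr = 0.0533, the ratio of excess reserves to deposits is 0.173299 − 0 − 0.0533 = 0.119999.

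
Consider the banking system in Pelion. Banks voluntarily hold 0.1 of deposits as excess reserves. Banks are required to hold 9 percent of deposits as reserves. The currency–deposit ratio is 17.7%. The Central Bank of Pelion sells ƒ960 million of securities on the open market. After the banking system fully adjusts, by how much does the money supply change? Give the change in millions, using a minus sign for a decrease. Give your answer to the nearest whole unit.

The money multiplier is m = (1 + c) / (rr + e + c) = (1 + 0.177) / (0.09 + 0.1 + 0.177) ≈ 3.2071.
The sale removes 960 million of base, so ΔM = m × ΔMB = 3.2071 × (−960) = -3078.816 million.

-3079 million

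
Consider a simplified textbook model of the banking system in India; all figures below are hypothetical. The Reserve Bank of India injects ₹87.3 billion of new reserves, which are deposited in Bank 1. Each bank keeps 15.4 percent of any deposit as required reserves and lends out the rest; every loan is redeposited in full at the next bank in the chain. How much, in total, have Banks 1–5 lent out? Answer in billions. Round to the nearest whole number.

₹272 billion

Bank i lends (1 − rr)^i of the original deposit: Bank 1 lends 87.3·0.8460 = 73.8558, Bank 2 lends 87.3·0.8460² ≈ 62.4820, and so on.
Summing a geometric series: total = 87.3·[0.8460·(1 − 0.8460^5) / (1 − 0.8460)] ≈ 271.7495 billion.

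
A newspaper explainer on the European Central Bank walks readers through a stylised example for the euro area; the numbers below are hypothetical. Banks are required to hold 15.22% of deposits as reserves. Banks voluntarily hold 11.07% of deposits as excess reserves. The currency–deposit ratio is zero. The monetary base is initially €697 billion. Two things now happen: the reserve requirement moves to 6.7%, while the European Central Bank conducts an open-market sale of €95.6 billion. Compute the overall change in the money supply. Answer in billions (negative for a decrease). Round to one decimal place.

€733.2 billion

Before: m₁ = 1 / (0.1522 + 0.1107) ≈ 3.80373, MB₁ = 697, so M₁ = 3.80373 × 697 ≈ 2651.1998 billion.
After: m₂ = 1 / (0.067 + 0.1107) ≈ 5.62746, MB₂ = 697 − 95.6 = 601.4, so M₂ = 5.62746 × 601.4 ≈ 3384.3544 billion.
ΔM = M₂ − M₁ = 3384.3544 − 2651.1998 = 733.1546 billion.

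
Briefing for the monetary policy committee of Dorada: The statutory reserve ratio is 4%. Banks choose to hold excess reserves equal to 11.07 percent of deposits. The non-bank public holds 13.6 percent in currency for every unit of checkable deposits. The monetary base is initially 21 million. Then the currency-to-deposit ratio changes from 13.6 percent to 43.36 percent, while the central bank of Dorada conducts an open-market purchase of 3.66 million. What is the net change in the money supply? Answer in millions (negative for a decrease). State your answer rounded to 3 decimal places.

Before: m₁ = (1 + 0.136) / (0.04 + 0.1107 + 0.136) ≈ 3.962330, MB₁ = 21, so M₁ = 3.962330 × 21 ≈ 83.2089 million.
After: m₂ = (1 + 0.4336) / (0.04 + 0.1107 + 0.4336) ≈ 2.453534, MB₂ = 21 + 3.66 = 24.66, so M₂ = 2.453534 × 24.66 ≈ 60.5041 million.
ΔM = M₂ − M₁ = 60.5041 − 83.2089 = -22.7048 million.

-22.705 million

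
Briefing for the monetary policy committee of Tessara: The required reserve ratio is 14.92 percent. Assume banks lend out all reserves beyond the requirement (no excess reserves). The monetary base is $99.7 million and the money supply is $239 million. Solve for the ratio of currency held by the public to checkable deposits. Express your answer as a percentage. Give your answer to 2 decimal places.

Using m = M/MB = 239/99.7 ≈ 2.397192. From m = (1 + c)/(c + rr + e), rearranging gives 1 + c = m·(c + rr + e), so c·(1 − m) = m·(rr + e) − 1.
Hence c = [m·(rr + e) − 1]/(1 − m) = [2.397192 × (0.1492 + 0) − 1] / (1 − 2.397192) ≈ 0.459736.

45.97%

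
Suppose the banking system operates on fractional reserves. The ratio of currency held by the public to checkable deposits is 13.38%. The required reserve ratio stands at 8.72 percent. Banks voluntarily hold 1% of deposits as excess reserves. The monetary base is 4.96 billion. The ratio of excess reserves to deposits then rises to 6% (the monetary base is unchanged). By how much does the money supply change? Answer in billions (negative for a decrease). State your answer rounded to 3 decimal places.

-4.332 billion

Initially m₁ = (1 + 0.1338) / (0.0872 + 0.01 + 0.1338) ≈ 4.90823, so M₁ = 4.90823 × 4.96 ≈ 24.3448 billion.
After the change m₂ = (1 + 0.1338) / (0.0872 + 0.06 + 0.1338) ≈ 4.03488, so M₂ = 4.03488 × 4.96 ≈ 20.013 billion.
ΔM = M₂ − M₁ = 20.013 − 24.3448 = -4.3318 billion.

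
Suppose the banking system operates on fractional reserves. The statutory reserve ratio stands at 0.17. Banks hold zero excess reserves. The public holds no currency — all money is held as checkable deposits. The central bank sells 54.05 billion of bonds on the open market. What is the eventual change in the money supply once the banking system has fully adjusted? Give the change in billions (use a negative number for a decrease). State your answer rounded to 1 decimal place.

The simple money multiplier is m = 1/rr = 1/0.17 ≈ 5.8824.
An open-market sale reduces the monetary base by 54.05 billion, so ΔM = m × ΔMB = 5.8824 × (−54.05) ≈ -317.9437 billion.

-317.9 billion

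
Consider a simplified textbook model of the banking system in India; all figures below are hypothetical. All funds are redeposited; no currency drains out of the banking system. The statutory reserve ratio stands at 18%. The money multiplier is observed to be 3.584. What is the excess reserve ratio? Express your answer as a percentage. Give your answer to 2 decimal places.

9.90%

Using m = 3.584. Since m = (1 + c)/(c + rr + e), the denominator satisfies c + rr + e = (1 + c)/m = (1 + 0) / 3.584 ≈ 0.279018.
With c = 0 and rr = 0.18, the excess reserve ratio is 0.279018 − 0 − 0.18 = 0.099018.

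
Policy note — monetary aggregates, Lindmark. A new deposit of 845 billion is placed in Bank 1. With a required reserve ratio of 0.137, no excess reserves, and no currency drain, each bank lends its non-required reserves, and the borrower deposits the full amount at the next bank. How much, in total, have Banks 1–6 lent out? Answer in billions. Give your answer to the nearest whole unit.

Bank i lends (1 − rr)^i of the original deposit: Bank 1 lends 845·0.8630 = 729.2350, Bank 2 lends 845·0.8630² ≈ 629.3298, and so on.
Summing a geometric series: total = 845·[0.8630·(1 − 0.8630^6) / (1 − 0.8630)] ≈ 3123.9517 billion.

3124 billion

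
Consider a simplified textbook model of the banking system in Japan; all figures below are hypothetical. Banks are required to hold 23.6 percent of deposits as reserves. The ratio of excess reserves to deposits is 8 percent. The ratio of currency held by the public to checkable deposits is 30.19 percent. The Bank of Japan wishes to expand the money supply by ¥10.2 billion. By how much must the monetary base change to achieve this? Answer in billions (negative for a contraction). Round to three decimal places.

The money multiplier is m = (1 + c) / (rr + e + c) = (1 + 0.3019) / (0.236 + 0.08 + 0.3019) ≈ 2.106975.
ΔMB = ΔM / m = (+10.2) / 2.106975 ≈ 4.8411 billion.

¥4.841 billion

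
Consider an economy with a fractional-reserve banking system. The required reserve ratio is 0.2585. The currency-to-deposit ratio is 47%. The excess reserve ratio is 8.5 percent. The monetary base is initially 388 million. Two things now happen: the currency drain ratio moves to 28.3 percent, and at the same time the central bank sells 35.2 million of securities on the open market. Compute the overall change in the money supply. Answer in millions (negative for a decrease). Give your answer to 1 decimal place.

Before: m₁ = (1 + 0.47) / (0.2585 + 0.085 + 0.47) ≈ 1.80701, MB₁ = 388, so M₁ = 1.80701 × 388 ≈ 701.1199 million.
After: m₂ = (1 + 0.283) / (0.2585 + 0.085 + 0.283) ≈ 2.04789, MB₂ = 388 − 35.2 = 352.8, so M₂ = 2.04789 × 352.8 ≈ 722.4956 million.
ΔM = M₂ − M₁ = 722.4956 − 701.1199 = 21.3757 million.

21.4 million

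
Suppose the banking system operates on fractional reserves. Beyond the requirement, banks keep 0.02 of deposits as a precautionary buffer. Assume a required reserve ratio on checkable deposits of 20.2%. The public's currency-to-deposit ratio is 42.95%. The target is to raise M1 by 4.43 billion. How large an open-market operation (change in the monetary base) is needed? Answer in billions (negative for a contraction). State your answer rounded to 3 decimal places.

The money multiplier is m = (1 + c) / (rr + e + c) = (1 + 0.4295) / (0.202 + 0.02 + 0.4295) ≈ 2.19417.
ΔMB = ΔM / m = (+4.43) / 2.19417 ≈ 2.019 billion.

2.019 billion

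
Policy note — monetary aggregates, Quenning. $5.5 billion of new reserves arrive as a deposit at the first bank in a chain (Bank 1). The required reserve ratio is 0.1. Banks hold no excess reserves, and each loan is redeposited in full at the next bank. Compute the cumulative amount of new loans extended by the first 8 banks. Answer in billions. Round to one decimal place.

Bank i lends (1 − rr)^i of the original deposit: Bank 1 lends 5.5·0.9000 = 4.9500, Bank 2 lends 5.5·0.9000² = 4.4550, and so on.
Summing a geometric series: total = 5.5·[0.9000·(1 − 0.9000^8) / (1 − 0.9000)] ≈ 28.1919 billion.

$28.2 billion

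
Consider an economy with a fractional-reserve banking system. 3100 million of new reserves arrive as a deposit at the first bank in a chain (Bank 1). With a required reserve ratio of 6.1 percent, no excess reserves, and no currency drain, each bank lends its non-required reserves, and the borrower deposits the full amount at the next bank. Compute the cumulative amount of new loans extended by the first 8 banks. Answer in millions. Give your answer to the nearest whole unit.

Bank i lends (1 − rr)^i of the original deposit: Bank 1 lends 3100·0.9390 = 2910.9000, Bank 2 lends 3100·0.9390² = 2733.3351, and so on.
Summing a geometric series: total = 3100·[0.9390·(1 − 0.9390^8) / (1 − 0.9390)] ≈ 18877.8835 million.

18878 million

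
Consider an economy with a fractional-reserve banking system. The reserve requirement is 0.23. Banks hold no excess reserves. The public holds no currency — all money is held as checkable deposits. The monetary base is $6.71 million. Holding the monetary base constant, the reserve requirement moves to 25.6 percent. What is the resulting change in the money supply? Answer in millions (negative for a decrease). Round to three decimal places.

Initially m₁ = 1 / (0.23) ≈ 4.34783, so M₁ = 4.34783 × 6.71 ≈ 29.1739 million.
After the change m₂ = 1 / (0.256) = 3.90625, so M₂ = 3.90625 × 6.71 ≈ 26.2109 million.
ΔM = M₂ − M₁ = 26.2109 − 29.1739 = -2.963 million.

-2.963 million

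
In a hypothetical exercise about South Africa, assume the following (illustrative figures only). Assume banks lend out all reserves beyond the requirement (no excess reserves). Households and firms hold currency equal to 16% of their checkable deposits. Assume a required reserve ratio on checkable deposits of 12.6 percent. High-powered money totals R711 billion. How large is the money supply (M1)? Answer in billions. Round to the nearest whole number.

The money multiplier is m = (1 + c) / (rr + c) = (1 + 0.16) / (0.126 + 0.16) ≈ 4.0559.
So M = m × MB = 4.0559 × 711 = 2883.7449 billion.

R2884 billion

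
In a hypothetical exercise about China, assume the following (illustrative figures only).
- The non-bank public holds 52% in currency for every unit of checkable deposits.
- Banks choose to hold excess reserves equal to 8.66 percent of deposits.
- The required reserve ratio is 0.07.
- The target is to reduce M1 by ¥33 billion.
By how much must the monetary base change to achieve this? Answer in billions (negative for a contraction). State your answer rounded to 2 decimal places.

The money multiplier is m = (1 + c) / (rr + e + c) = (1 + 0.52) / (0.07 + 0.0866 + 0.52) ≈ 2.24653.
ΔMB = ΔM / m = (−33) / 2.24653 ≈ -14.6893 billion.

-14.69 billion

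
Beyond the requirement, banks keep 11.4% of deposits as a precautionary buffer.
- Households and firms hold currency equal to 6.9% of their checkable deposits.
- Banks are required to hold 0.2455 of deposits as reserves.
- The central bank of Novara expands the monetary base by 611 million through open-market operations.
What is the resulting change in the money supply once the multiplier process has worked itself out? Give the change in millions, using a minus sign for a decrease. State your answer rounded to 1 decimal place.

The money multiplier is m = (1 + c) / (rr + e + c) = (1 + 0.069) / (0.2455 + 0.114 + 0.069) ≈ 2.49475.
The purchase adds 611 million of base, so ΔM = m × ΔMB = 2.49475 × (+611) ≈ 1524.2922 million.

1524.3 million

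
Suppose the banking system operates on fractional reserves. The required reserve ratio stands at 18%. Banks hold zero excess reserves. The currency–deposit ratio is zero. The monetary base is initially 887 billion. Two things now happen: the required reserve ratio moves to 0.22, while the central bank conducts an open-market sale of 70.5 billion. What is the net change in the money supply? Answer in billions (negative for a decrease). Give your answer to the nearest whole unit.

Before: m₁ = 1 / (0.18) ≈ 5.5556, MB₁ = 887, so M₁ = 5.5556 × 887 = 4927.8172 billion.
After: m₂ = 1 / (0.22) ≈ 4.5455, MB₂ = 887 − 70.5 = 816.5, so M₂ = 4.5455 × 816.5 ≈ 3711.4007 billion.
ΔM = M₂ − M₁ = 3711.4007 − 4927.8172 = -1216.4165 billion.

-1216 billion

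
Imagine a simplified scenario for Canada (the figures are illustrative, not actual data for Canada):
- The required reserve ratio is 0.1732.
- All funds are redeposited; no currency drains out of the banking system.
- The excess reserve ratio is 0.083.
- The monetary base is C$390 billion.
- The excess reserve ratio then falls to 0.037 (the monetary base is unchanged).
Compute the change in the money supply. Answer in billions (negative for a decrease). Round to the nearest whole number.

Initially m₁ = 1 / (0.1732 + 0.083) ≈ 3.9032, so M₁ = 3.9032 × 390 = 1522.248 billion.
After the change m₂ = 1 / (0.1732 + 0.037) ≈ 4.7574, so M₂ = 4.7574 × 390 = 1855.386 billion.
ΔM = M₂ − M₁ = 1855.386 − 1522.248 = 333.138 billion.

C$333 billion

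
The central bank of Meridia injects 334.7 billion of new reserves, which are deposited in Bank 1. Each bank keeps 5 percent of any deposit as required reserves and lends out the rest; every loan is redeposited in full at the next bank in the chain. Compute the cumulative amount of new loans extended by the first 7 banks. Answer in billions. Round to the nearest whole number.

Bank i lends (1 − rr)^i of the original deposit: Bank 1 lends 334.7·0.9500 = 317.9650, Bank 2 lends 334.7·0.9500² ≈ 302.0667, and so on.
Summing a geometric series: total = 334.7·[0.9500·(1 − 0.9500^7) / (1 − 0.9500)] ≈ 1918.3636 billion.

1918 billion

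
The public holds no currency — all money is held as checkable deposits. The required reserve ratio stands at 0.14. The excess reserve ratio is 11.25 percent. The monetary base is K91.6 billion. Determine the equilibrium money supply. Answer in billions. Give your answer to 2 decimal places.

K362.77 billion

The money multiplier is m = 1 / (rr + e) = 1 / (0.14 + 0.1125) ≈ 3.96040.
So M = m × MB = 3.96040 × 91.6 ≈ 362.7726 billion.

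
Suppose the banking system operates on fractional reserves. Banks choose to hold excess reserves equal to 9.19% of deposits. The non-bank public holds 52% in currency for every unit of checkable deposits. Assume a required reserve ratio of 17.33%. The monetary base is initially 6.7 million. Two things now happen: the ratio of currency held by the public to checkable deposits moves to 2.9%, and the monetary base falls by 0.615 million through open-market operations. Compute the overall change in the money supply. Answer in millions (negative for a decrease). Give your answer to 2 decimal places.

8.31 million

Before: m₁ = (1 + 0.52) / (0.1733 + 0.0919 + 0.52) ≈ 1.9358, MB₁ = 6.7, so M₁ = 1.9358 × 6.7 ≈ 12.9699 million.
After: m₂ = (1 + 0.029) / (0.1733 + 0.0919 + 0.029) ≈ 3.4976, MB₂ = 6.7 − 0.615 = 6.085, so M₂ = 3.4976 × 6.085 ≈ 21.2829 million.
ΔM = M₂ − M₁ = 21.2829 − 12.9699 = 8.313 million.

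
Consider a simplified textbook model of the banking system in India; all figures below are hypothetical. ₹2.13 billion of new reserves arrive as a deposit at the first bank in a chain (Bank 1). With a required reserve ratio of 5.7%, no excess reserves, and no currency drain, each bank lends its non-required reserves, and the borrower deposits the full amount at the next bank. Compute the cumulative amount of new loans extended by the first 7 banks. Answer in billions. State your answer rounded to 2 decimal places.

Bank i lends (1 − rr)^i of the original deposit: Bank 1 lends 2.13·0.9430 ≈ 2.0086, Bank 2 lends 2.13·0.9430² ≈ 1.8941, and so on.
Summing a geometric series: total = 2.13·[0.9430·(1 − 0.9430^7) / (1 − 0.9430)] ≈ 11.8717 billion.

₹11.87 billion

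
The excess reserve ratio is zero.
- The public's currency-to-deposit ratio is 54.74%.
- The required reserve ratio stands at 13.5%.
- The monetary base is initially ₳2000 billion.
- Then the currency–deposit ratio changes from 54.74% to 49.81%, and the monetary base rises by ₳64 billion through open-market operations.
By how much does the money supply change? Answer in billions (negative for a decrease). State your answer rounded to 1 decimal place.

Before: m₁ = (1 + 0.5474) / (0.135 + 0.5474) ≈ 2.267585, MB₁ = 2000, so M₁ = 2.267585 × 2000 = 4535.17 billion.
After: m₂ = (1 + 0.4981) / (0.135 + 0.4981) ≈ 2.366293, MB₂ = 2000 + 64 = 2064, so M₂ = 2.366293 × 2064 ≈ 4884.0288 billion.
ΔM = M₂ − M₁ = 4884.0288 − 4535.17 = 348.8588 billion.

₳348.9 billion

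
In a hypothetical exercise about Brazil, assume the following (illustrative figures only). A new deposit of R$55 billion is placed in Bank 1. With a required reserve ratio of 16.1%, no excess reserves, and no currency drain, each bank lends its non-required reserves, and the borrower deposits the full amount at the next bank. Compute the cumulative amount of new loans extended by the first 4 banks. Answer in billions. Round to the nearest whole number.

R$145 billion

Bank i lends (1 − rr)^i of the original deposit: Bank 1 lends 55·0.8390 = 46.1450, Bank 2 lends 55·0.8390² ≈ 38.7157, and so on.
Summing a geometric series: total = 55·[0.8390·(1 − 0.8390^4) / (1 − 0.8390)] ≈ 144.5959 billion.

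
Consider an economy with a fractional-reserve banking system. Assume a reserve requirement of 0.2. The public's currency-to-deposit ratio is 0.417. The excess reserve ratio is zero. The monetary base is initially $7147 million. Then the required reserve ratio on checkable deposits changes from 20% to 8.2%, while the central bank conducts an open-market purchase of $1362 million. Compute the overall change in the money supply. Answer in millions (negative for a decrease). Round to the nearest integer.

$7749 million

Before: m₁ = (1 + 0.417) / (0.2 + 0.417) ≈ 2.29660, MB₁ = 7147, so M₁ = 2.29660 × 7147 = 16413.8002 million.
After: m₂ = (1 + 0.417) / (0.082 + 0.417) ≈ 2.83968, MB₂ = 7147 + 1362 = 8509, so M₂ = 2.83968 × 8509 ≈ 24162.8371 million.
ΔM = M₂ − M₁ = 24162.8371 − 16413.8002 = 7749.0369 million.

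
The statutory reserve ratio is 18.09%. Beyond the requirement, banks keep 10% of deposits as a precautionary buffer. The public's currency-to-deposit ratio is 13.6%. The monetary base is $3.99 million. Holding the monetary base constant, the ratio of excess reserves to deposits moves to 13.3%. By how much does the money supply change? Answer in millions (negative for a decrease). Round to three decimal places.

-0.797 million

Initially m₁ = (1 + 0.136) / (0.1809 + 0.1 + 0.136) ≈ 2.72487, so M₁ = 2.72487 × 3.99 ≈ 10.8722 million.
After the change m₂ = (1 + 0.136) / (0.1809 + 0.133 + 0.136) ≈ 2.52501, so M₂ = 2.52501 × 3.99 ≈ 10.0748 million.
ΔM = M₂ − M₁ = 10.0748 − 10.8722 = -0.7974 million.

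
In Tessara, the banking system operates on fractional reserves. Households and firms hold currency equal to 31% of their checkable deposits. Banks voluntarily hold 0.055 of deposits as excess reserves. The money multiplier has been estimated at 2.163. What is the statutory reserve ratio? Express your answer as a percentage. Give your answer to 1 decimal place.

24.1%

Using m = 2.163. Since m = (1 + c)/(c + rr + e), the denominator satisfies c + rr + e = (1 + c)/m = (1 + 0.31) / 2.163 ≈ 0.605640.
With c = 0.31 and e = 0.055, the statutory reserve ratio is 0.605640 − 0.31 − 0.055 = 0.24064.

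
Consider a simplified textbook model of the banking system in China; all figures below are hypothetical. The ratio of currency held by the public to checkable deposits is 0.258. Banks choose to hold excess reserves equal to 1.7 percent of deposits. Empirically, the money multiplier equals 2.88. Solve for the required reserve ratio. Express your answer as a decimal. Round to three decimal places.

Using m = 2.88. Since m = (1 + c)/(c + rr + e), the denominator satisfies c + rr + e = (1 + c)/m = (1 + 0.258) / 2.88 ≈ 0.436806.
With c = 0.258 and e = 0.017, the required reserve ratio is 0.436806 − 0.258 − 0.017 = 0.161806.

0.162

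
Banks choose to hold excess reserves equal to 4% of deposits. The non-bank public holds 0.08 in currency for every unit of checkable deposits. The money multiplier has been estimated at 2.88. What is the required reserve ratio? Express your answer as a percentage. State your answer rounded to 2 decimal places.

Using m = 2.88. Since m = (1 + c)/(c + rr + e), the denominator satisfies c + rr + e = (1 + c)/m = (1 + 0.08) / 2.88 = 0.375000.
With c = 0.08 and e = 0.04, the required reserve ratio is 0.375000 − 0.08 − 0.04 = 0.255.

25.50%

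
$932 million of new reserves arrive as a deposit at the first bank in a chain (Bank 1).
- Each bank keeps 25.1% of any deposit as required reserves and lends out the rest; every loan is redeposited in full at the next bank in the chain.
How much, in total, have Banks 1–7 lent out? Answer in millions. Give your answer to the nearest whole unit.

$2413 million

Bank i lends (1 − rr)^i of the original deposit: Bank 1 lends 932·0.7490 = 698.0680, Bank 2 lends 932·0.7490² ≈ 522.8529, and so on.
Summing a geometric series: total = 932·[0.7490·(1 − 0.7490^7) / (1 − 0.7490)] ≈ 2413.3601 million.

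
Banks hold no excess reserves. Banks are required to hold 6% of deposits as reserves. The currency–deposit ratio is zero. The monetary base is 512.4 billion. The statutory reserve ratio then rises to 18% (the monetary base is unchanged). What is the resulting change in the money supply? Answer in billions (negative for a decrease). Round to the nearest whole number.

-5693 billion

Initially m₁ = 1 / (0.06) ≈ 16.6667, so M₁ = 16.6667 × 512.4 ≈ 8540.0171 billion.
After the change m₂ = 1 / (0.18) ≈ 5.5556, so M₂ = 5.5556 × 512.4 ≈ 2846.6894 billion.
ΔM = M₂ − M₁ = 2846.6894 − 8540.0171 = -5693.3277 billion.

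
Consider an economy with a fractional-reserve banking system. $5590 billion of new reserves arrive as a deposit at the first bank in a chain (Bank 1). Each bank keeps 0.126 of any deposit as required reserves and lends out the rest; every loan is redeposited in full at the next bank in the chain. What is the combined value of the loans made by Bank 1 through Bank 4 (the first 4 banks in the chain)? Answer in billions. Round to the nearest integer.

Bank i lends (1 − rr)^i of the original deposit: Bank 1 lends 5590·0.8740 = 4885.6600, Bank 2 lends 5590·0.8740² ≈ 4270.0668, and so on.
Summing a geometric series: total = 5590·[0.8740·(1 − 0.8740^4) / (1 − 0.8740)] ≈ 16149.5668 billion.

$16150 billion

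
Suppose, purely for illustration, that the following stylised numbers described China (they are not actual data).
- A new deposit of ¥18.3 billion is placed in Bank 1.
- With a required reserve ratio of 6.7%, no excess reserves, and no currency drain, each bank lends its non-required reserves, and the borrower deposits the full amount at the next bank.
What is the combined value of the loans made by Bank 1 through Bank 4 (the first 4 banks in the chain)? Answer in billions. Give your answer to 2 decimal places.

¥61.73 billion

Bank i lends (1 − rr)^i of the original deposit: Bank 1 lends 18.3·0.9330 = 17.0739, Bank 2 lends 18.3·0.9330² ≈ 15.9299, and so on.
Summing a geometric series: total = 18.3·[0.9330·(1 − 0.9330^4) / (1 − 0.9330)] ≈ 61.7333 billion.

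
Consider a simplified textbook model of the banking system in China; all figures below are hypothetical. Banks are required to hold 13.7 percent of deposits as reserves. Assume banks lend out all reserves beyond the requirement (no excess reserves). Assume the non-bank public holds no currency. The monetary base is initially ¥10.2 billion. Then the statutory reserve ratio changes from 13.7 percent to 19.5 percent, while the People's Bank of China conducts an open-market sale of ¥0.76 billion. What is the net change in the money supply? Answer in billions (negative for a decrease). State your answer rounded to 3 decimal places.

-26.042 billion

Before: m₁ = 1 / (0.137) ≈ 7.299270, MB₁ = 10.2, so M₁ = 7.299270 × 10.2 ≈ 74.4526 billion.
After: m₂ = 1 / (0.195) ≈ 5.128205, MB₂ = 10.2 − 0.76 = 9.44, so M₂ = 5.128205 × 9.44 ≈ 48.4103 billion.
ΔM = M₂ − M₁ = 48.4103 − 74.4526 = -26.0423 billion.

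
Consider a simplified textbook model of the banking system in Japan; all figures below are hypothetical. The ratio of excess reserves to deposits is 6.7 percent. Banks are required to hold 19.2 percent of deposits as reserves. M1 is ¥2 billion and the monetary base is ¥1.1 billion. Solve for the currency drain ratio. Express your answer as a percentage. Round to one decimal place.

64.7%

Using m = M/MB = 2/1.1 ≈ 1.818182. From m = (1 + c)/(c + rr + e), rearranging gives 1 + c = m·(c + rr + e), so c·(1 − m) = m·(rr + e) − 1.
Hence c = [m·(rr + e) − 1]/(1 − m) = [1.818182 × (0.192 + 0.067) − 1] / (1 − 1.818182) ≈ 0.646666.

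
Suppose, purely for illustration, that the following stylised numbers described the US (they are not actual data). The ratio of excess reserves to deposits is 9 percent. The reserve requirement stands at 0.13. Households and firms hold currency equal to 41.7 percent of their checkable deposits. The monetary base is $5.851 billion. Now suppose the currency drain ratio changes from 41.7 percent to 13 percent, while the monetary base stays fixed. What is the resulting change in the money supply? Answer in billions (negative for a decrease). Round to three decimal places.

Initially m₁ = (1 + 0.417) / (0.13 + 0.09 + 0.417) ≈ 2.22449, so M₁ = 2.22449 × 5.851 ≈ 13.0155 billion.
After the change m₂ = (1 + 0.13) / (0.13 + 0.09 + 0.13) ≈ 3.22857, so M₂ = 3.22857 × 5.851 ≈ 18.8904 billion.
ΔM = M₂ − M₁ = 18.8904 − 13.0155 = 5.8749 billion.

$5.875 billion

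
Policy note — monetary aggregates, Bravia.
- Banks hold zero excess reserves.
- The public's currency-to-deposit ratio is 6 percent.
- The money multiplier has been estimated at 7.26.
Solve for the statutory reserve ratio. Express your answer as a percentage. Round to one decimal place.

Using m = 7.26. Since m = (1 + c)/(c + rr + e), the denominator satisfies c + rr + e = (1 + c)/m = (1 + 0.06) / 7.26 ≈ 0.146006.
With c = 0.06 and e = 0, the statutory reserve ratio is 0.146006 − 0.06 − 0 = 0.086006.

8.6%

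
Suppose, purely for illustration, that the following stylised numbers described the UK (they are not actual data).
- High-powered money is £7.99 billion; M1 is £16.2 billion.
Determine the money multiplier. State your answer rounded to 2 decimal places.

The money multiplier is m = M / MB = 16.2 / 7.99 ≈ 2.02753.

2.03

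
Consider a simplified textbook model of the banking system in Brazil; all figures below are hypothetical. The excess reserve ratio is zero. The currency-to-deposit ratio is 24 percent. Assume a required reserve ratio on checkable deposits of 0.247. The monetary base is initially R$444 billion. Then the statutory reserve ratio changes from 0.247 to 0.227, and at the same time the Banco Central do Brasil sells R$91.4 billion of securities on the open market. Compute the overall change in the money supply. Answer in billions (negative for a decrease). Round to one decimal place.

-194.3 billion

Before: m₁ = (1 + 0.24) / (0.247 + 0.24) ≈ 2.54620, MB₁ = 444, so M₁ = 2.54620 × 444 = 1130.5128 billion.
After: m₂ = (1 + 0.24) / (0.227 + 0.24) ≈ 2.65525, MB₂ = 444 − 91.4 = 352.6, so M₂ = 2.65525 × 352.6 ≈ 936.2412 billion.
ΔM = M₂ − M₁ = 936.2412 − 1130.5128 = -194.2716 billion.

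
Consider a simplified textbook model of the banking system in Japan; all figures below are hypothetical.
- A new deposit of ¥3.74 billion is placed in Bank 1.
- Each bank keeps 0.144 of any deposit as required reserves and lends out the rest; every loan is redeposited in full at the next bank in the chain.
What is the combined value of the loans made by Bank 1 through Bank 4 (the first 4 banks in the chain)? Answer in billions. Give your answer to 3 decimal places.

¥10.296 billion

Bank i lends (1 − rr)^i of the original deposit: Bank 1 lends 3.74·0.8560 ≈ 3.2014, Bank 2 lends 3.74·0.8560² ≈ 2.7404, and so on.
Summing a geometric series: total = 3.74·[0.8560·(1 − 0.8560^4) / (1 − 0.8560)] ≈ 10.2957 billion.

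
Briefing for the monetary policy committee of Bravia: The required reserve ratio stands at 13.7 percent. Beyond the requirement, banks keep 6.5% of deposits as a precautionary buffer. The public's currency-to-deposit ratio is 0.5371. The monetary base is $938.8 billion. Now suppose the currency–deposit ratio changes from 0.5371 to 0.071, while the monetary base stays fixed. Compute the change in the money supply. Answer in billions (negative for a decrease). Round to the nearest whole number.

$1731 billion

Initially m₁ = (1 + 0.5371) / (0.137 + 0.065 + 0.5371) ≈ 2.0797, so M₁ = 2.0797 × 938.8 ≈ 1952.4224 billion.
After the change m₂ = (1 + 0.071) / (0.137 + 0.065 + 0.071) ≈ 3.9231, so M₂ = 3.9231 × 938.8 ≈ 3683.0063 billion.
ΔM = M₂ − M₁ = 3683.0063 − 1952.4224 = 1730.5839 billion.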